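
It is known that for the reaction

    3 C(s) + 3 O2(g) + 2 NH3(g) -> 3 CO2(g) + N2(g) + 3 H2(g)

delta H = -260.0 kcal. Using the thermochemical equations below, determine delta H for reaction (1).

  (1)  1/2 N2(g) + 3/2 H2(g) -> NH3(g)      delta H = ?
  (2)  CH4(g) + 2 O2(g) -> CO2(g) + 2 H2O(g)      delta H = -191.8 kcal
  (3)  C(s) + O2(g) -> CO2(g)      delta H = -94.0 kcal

delta H = -11.0 kcal

(1) reversed and × 2: contributes −2·x
(2): not needed.
(3) × 3: (3)·(-94.0) = -282.0 kcal
-260.0 = (-282.0) − 2·x
x = (-260.0 − (-282.0)) / (-2) = -11.0 kcal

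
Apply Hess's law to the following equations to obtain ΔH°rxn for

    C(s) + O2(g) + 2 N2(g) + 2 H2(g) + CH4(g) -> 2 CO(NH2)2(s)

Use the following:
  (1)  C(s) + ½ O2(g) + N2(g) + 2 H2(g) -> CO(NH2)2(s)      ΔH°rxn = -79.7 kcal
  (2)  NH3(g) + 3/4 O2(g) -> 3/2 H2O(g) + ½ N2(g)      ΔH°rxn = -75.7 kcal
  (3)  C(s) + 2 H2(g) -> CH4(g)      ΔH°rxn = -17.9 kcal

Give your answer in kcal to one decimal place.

(1) × 2: (2)·(-79.7) = -159.4 kcal
(2): not needed.
(3) reversed: +17.9 kcal
ΔH°rxn = (2)·(-79.7) + (-1)·(-17.9) = -141.5 kcal

ΔH°rxn = -141.5 kcal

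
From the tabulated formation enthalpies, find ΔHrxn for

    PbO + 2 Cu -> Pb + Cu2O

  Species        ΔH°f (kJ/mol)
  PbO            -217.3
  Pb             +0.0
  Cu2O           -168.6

ΔH°rxn = Σ nΔHf°(products) − Σ nΔHf°(reactants).
Products: 1·(+0.0) + 1·(-168.6) = -168.6
Reactants: 1·(-217.3) + 2·(+0.0) = -217.3
ΔHrxn = (-168.6) − (-217.3) = 48.7 kJ/mol

ΔHrxn = 48.7 kJ/mol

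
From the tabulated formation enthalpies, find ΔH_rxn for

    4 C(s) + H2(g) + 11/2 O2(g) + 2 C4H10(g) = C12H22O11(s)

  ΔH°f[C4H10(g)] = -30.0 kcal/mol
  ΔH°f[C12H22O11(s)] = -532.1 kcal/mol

ΔH_rxn = -472.1 kcal/mol

Products: 1·(-532.1) = -532.1
Reactants: 4·(+0.0) + 1·(+0.0) + 11/2·(+0.0) + 2·(-30.0) = -60.0
ΔH_rxn = (-532.1) − (-60.0) = -472.1 kcal/mol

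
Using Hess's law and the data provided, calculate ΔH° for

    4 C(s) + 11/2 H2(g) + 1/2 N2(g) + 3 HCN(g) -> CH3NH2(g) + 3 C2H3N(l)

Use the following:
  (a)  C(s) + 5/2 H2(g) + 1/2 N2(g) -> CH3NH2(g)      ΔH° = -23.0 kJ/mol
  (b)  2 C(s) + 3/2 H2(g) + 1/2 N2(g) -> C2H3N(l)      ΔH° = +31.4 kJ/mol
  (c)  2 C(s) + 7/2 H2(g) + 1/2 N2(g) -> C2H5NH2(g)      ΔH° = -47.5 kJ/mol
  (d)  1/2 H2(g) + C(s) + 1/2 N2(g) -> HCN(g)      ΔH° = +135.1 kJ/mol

(a) as written: -23.0 kJ/mol
(b) × 3: (3)·(+31.4) = +94.2 kJ/mol
(c): not needed.
(d) reversed and × 3: (-3)·(+135.1) = -405.3 kJ/mol
Since enthalpy is a state function, ΔH° = (1)·(-23.0) + (3)·(+31.4) + (-3)·(+135.1) = -334.1 kJ/mol

ΔH° = -334.1 kJ/mol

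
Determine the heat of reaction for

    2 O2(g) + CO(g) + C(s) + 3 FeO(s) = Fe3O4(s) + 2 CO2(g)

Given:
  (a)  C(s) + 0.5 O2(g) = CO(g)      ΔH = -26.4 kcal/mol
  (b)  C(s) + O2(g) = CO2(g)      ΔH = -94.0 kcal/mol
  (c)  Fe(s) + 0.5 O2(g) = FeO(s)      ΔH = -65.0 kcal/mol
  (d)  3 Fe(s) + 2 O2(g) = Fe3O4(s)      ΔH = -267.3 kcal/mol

(a) reversed (reverse to put CO(g) on the reactant side): +26.4 kcal/mol
(b) × 2 (×2 to match 2 CO2(g) in the target): (2)·(-94.0) = -188.0 kcal/mol
(c) reversed and × 3 (reverse to put FeO(s) on the reactant side; scale by 3 for the 3 FeO(s)): (-3)·(-65.0) = +195.0 kcal/mol
(d) as written (Fe3O4(s) already on the product side): -267.3 kcal/mol
Summing the manipulated equations, ΔH = (-1)·(-26.4) + (2)·(-94.0) + (-3)·(-65.0) + (1)·(-267.3) = -233.9 kcal/mol

ΔH = -233.9 kcal/mol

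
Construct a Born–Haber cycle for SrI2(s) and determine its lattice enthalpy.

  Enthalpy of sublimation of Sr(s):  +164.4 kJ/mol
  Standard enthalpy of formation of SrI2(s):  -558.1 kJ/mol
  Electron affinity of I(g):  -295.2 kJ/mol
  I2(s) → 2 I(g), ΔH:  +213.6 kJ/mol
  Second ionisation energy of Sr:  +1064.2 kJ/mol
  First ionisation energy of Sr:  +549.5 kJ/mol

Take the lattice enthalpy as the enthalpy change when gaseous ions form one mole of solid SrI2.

ΔHf° = 1·ΔHsub + 1·(ΣIE) + 1·D(I2) + 2·EA + U
-558.1 = 1·(+164.4) + 1·(+1613.7) + 1·(+213.6) + 2·(-295.2) + U
U = -558.1 − (+1401.3) = -1959.4 kJ/mol

U = -1959.4 kJ/mol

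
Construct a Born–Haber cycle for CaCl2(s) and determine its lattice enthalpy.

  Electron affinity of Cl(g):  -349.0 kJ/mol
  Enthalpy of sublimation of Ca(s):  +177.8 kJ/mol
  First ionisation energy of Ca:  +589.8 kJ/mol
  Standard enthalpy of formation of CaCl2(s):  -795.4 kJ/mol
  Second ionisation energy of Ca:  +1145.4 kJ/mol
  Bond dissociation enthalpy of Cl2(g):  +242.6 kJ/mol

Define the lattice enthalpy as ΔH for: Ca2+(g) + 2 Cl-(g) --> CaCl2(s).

ΔHf° = 1·ΔHsub + 1·(ΣIE) + 1·D(Cl2) + 2·EA + U
-795.4 = 1·(+177.8) + 1·(+1735.2) + 1·(+242.6) + 2·(-349.0) + U
U = -795.4 − (+1457.6) = -2253.0 kJ/mol

U = -2253.0 kJ/mol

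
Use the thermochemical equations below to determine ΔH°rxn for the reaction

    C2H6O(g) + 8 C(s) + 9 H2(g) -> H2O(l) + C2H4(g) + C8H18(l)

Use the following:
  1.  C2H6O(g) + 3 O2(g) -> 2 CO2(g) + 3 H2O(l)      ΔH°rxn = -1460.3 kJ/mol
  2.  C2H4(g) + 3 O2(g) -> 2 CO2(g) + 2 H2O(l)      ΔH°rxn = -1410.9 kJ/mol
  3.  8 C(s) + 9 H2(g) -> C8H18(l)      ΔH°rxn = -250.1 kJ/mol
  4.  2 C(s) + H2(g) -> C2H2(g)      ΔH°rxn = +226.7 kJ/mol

eq. 1 as written (C2H6O(g) already on the reactant side): -1460.3 kJ/mol
eq. 2 reversed (reverse to put C2H4(g) on the product side): +1410.9 kJ/mol
eq. 3 as written (C8H18(l) already on the product side): -250.1 kJ/mol
eq. 4: not needed (C2H2(g) appears nowhere else).
Combining the equations, ΔH°rxn = (1)·(-1460.3) + (-1)·(-1410.9) + (1)·(-250.1) = -299.5 kJ/mol

ΔH°rxn = -299.5 kJ/mol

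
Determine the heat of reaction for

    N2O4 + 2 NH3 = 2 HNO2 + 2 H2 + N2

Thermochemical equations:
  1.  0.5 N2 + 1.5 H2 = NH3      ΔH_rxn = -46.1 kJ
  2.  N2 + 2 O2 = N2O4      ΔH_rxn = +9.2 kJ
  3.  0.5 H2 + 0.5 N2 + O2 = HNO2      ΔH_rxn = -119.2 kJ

ΔH_rxn = -155.4 kJ

eq. 1 reversed and × 2: (-2)·(-46.1) = +92.2 kJ
eq. 2 reversed: -9.2 kJ
eq. 3 × 2: (2)·(-119.2) = -238.4 kJ
Summing the manipulated equations, ΔH_rxn = (-2)·(-46.1) + (-1)·(+9.2) + (2)·(-119.2) = -155.4 kJ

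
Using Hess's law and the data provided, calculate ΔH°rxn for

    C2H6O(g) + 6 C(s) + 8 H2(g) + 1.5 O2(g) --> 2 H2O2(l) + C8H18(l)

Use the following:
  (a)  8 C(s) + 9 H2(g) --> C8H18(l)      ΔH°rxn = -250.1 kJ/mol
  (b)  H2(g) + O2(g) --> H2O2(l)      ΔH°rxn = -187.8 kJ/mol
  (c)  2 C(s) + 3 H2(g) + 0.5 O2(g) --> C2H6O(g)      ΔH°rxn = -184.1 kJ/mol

ΔH°rxn = -441.6 kJ/mol

(a) as written: -250.1 kJ/mol
(b) × 2: (2)·(-187.8) = -375.6 kJ/mol
(c) reversed: +184.1 kJ/mol
By Hess's law, ΔH°rxn = (-250.1) + (-375.6) + (+184.1) = -441.6 kJ/mol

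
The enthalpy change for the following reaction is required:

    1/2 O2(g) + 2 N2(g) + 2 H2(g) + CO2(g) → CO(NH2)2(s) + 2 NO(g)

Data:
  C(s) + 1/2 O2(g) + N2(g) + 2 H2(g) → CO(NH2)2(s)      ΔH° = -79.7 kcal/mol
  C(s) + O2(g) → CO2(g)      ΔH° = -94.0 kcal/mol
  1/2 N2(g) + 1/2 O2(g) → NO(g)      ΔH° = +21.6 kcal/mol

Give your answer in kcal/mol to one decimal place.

ΔH° = 57.5 kcal/mol

equation 1 as written: -79.7 kcal/mol
equation 2 reversed: +94.0 kcal/mol
equation 3 × 2: (2)·(+21.6) = +43.2 kcal/mol
Since enthalpy is a state function, ΔH° = (-79.7) + (+94.0) + (+43.2) = 57.5 kcal/mol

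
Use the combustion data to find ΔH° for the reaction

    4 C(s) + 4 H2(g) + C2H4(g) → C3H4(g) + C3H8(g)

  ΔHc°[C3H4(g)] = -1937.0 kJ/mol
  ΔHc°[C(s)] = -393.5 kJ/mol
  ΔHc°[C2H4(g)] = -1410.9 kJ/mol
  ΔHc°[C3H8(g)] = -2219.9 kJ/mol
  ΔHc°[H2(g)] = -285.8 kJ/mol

Using ΔH = Σ nΔHc°(reactants) − Σ nΔHc°(products):
= [4·(-393.5) + 4·(-285.8) + 1·(-1410.9)] − [1·(-1937.0) + 1·(-2219.9)]
= 28.8 kJ/mol

ΔH° = 28.8 kJ/mol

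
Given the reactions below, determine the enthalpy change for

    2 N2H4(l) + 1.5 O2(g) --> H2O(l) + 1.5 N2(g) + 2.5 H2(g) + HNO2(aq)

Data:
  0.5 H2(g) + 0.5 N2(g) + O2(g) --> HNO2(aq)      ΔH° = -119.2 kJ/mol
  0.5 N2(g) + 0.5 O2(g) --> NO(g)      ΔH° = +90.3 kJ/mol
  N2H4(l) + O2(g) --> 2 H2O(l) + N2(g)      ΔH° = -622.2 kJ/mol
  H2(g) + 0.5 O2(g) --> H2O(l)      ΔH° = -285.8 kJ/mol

equation 1 as written: -119.2 kJ/mol
equation 2: not needed.
equation 3 × 2: (2)·(-622.2) = -1244.4 kJ/mol
equation 4 reversed and × 3: (-3)·(-285.8) = +857.4 kJ/mol
Summing the manipulated equations, ΔH° = (-119.2) + (-1244.4) + (+857.4) = -506.2 kJ/mol

ΔH° = -506.2 kJ/mol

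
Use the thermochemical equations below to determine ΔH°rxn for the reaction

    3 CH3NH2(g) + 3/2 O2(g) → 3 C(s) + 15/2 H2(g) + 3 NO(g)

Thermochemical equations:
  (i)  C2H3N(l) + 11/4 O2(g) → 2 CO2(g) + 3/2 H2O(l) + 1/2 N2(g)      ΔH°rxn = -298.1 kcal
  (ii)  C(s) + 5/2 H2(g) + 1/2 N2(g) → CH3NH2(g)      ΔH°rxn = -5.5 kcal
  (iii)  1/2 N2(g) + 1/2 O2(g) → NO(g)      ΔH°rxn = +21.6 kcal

ΔH°rxn = 81.3 kcal

(i): not needed.
(ii) reversed and × 3: (-3)·(-5.5) = +16.5 kcal
(iii) × 3: (3)·(+21.6) = +64.8 kcal
ΔH°rxn = (+16.5) + (+64.8) = 81.3 kcal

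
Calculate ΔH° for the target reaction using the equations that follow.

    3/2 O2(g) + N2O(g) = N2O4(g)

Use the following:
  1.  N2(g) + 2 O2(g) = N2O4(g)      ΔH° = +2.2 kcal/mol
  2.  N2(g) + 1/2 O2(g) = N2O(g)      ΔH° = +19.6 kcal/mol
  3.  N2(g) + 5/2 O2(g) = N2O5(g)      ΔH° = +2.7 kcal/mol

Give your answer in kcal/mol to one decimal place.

eq. 1 as written: +2.2 kcal/mol
eq. 2 reversed: -19.6 kcal/mol
eq. 3: not needed.
ΔH° = (1)·(+2.2) + (-1)·(+19.6) = -17.4 kcal/mol

ΔH° = -17.4 kcal/mol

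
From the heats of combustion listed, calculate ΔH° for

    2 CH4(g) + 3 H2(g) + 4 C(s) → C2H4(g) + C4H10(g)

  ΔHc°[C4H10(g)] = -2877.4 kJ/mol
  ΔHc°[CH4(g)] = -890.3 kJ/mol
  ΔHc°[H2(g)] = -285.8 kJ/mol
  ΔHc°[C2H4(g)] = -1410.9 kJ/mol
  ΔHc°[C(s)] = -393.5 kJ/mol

Using ΔH = Σ nΔHc°(reactants) − Σ nΔHc°(products):
= [2·(-890.3) + 3·(-285.8) + 4·(-393.5)] − [1·(-1410.9) + 1·(-2877.4)]
= 76.3 kJ/mol

ΔH° = 76.3 kJ/mol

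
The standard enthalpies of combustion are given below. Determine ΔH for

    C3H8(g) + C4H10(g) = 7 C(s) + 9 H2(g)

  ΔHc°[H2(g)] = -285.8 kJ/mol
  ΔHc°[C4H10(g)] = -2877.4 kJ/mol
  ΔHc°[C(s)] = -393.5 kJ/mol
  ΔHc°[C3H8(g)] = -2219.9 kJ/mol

Using ΔH = Σ nΔHc°(reactants) − Σ nΔHc°(products):
= [1·(-2219.9) + 1·(-2877.4)] − [7·(-393.5) + 9·(-285.8)]
= 229.4 kJ/mol

ΔH = 229.4 kJ/mol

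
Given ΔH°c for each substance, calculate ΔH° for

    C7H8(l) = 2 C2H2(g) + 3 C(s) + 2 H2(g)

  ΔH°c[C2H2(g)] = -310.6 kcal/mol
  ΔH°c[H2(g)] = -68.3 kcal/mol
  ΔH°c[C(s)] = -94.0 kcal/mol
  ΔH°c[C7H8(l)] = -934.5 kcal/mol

Using ΔH = Σ nΔHc°(reactants) − Σ nΔHc°(products):
= [1·(-934.5)] − [2·(-310.6) + 3·(-94.0) + 2·(-68.3)]
= 105.3 kcal/mol

ΔH° = 105.3 kcal/mol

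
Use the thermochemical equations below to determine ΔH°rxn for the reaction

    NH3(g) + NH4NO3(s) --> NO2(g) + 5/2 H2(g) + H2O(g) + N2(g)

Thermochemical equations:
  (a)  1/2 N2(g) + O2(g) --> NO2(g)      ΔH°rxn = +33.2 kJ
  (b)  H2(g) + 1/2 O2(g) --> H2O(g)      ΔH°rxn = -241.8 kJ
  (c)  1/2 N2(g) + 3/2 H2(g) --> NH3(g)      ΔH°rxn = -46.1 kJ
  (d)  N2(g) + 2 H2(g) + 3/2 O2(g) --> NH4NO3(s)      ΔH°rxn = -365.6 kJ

ΔH°rxn = 203.1 kJ

(a) as written: +33.2 kJ
(b) as written: -241.8 kJ
(c) reversed: +46.1 kJ
(d) reversed: +365.6 kJ
Summing the manipulated equations, ΔH°rxn = (1)·(+33.2) + (1)·(-241.8) + (-1)·(-46.1) + (-1)·(-365.6) = 203.1 kJ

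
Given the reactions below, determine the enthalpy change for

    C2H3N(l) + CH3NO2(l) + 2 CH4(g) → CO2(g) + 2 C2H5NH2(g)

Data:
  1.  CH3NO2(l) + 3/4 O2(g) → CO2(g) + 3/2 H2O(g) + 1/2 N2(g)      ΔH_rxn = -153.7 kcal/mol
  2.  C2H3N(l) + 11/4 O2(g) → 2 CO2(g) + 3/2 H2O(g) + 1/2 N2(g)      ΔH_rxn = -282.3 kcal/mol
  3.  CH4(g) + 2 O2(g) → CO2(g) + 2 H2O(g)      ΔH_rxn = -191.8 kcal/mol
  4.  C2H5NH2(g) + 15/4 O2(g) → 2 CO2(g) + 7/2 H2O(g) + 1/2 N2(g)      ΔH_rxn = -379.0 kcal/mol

eq. 1 as written: -153.7 kcal/mol
eq. 2 as written: -282.3 kcal/mol
eq. 3 × 2: (2)·(-191.8) = -383.6 kcal/mol
eq. 4 reversed and × 2: (-2)·(-379.0) = +758.0 kcal/mol
ΔH_rxn = (-153.7) + (-282.3) + (-383.6) + (+758.0) = -61.6 kcal/mol

ΔH_rxn = -61.6 kcal/mol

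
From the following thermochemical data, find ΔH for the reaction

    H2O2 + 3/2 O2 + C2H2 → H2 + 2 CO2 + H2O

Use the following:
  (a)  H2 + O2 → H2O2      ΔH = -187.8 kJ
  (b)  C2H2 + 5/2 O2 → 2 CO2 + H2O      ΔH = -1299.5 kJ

(a) reversed (H2O2 must end up as a reactant): +187.8 kJ
(b) as written (C2H2 already on the reactant side): -1299.5 kJ
ΔH = (+187.8) + (-1299.5) = -1111.7 kJ

ΔH = -1111.7 kJ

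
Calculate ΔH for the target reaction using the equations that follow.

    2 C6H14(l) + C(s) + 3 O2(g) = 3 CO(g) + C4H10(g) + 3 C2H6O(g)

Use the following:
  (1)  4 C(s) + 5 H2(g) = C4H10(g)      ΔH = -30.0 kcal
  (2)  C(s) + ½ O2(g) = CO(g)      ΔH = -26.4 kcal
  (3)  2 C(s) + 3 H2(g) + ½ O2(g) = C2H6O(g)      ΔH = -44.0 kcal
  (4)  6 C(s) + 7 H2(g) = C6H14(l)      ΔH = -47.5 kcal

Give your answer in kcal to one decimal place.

ΔH = -146.2 kcal

(1) as written (C4H10(g) already on the product side): -30.0 kcal
(2) × 3 (×3 to match 3 CO(g) in the target): (3)·(-26.4) = -79.2 kcal
(3) × 3 (scale by 3 for the 3 C2H6O(g)): (3)·(-44.0) = -132.0 kcal
(4) reversed and × 2 (C6H14(l) must end up as a reactant; scale by 2 for the 2 C6H14(l)): (-2)·(-47.5) = +95.0 kcal
ΔH = (1)·(-30.0) + (3)·(-26.4) + (3)·(-44.0) + (-2)·(-47.5) = -146.2 kcal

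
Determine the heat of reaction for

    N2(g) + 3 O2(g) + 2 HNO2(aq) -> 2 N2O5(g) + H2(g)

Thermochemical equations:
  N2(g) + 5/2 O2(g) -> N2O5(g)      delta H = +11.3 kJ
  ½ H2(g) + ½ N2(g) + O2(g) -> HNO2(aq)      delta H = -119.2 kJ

delta H = 261.0 kJ

equation 1 × 2 (scale by 2 for the 2 N2O5(g)): (2)·(+11.3) = +22.6 kJ
equation 2 reversed and × 2 (reverse to put HNO2(aq) on the reactant side; scale by 2 for the 2 HNO2(aq)): (-2)·(-119.2) = +238.4 kJ
delta H = (+22.6) + (+238.4) = 261.0 kJ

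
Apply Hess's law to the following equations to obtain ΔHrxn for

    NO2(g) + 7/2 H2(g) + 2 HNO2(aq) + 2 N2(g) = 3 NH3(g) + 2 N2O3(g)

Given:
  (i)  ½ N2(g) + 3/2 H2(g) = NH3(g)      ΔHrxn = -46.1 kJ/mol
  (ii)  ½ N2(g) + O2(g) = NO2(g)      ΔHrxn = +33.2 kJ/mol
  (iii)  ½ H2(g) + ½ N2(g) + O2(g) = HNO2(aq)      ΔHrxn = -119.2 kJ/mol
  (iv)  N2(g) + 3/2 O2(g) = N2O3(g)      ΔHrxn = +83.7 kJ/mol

ΔHrxn = 234.3 kJ/mol

(i) × 3 (scale by 3 for the 3 NH3(g)): (3)·(-46.1) = -138.3 kJ/mol
(ii) reversed (NO2(g) must end up as a reactant): -33.2 kJ/mol
(iii) reversed and × 2 (reverse to put HNO2(aq) on the reactant side; ×2 to match 2 HNO2(aq) in the target): (-2)·(-119.2) = +238.4 kJ/mol
(iv) × 2 (×2 to match 2 N2O3(g) in the target): (2)·(+83.7) = +167.4 kJ/mol
ΔHrxn = (-138.3) + (-33.2) + (+238.4) + (+167.4) = 234.3 kJ/mol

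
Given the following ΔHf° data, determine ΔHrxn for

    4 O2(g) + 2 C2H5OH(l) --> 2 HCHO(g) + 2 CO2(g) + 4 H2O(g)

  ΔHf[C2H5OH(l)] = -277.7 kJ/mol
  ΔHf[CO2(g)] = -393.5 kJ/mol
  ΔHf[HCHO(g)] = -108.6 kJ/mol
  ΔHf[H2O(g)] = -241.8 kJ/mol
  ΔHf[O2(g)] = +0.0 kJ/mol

Products: 2·(-108.6) + 2·(-393.5) + 4·(-241.8) = -1971.4
Reactants: 4·(+0.0) + 2·(-277.7) = -555.4
ΔHrxn = (-1971.4) − (-555.4) = -1416.0 kJ/mol

ΔHrxn = -1416.0 kJ/mol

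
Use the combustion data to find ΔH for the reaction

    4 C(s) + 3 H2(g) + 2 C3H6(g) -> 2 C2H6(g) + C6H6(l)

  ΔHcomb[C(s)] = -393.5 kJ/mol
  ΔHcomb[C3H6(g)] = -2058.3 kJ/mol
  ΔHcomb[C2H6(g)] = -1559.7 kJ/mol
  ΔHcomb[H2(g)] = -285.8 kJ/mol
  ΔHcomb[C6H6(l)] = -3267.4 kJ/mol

ΔH = -161.2 kJ/mol

With combustion enthalpies, reactants minus products:
= [4·(-393.5) + 3·(-285.8) + 2·(-2058.3)] − [2·(-1559.7) + 1·(-3267.4)]
= -161.2 kJ/mol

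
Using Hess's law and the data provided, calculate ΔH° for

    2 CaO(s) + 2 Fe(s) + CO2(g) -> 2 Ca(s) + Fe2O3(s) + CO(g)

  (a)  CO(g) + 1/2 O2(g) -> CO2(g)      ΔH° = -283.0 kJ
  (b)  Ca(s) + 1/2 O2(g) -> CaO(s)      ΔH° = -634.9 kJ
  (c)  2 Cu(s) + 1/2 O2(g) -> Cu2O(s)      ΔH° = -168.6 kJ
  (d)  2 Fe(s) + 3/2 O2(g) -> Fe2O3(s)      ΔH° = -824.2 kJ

(a) reversed: +283.0 kJ
(b) reversed and × 2: (-2)·(-634.9) = +1269.8 kJ
(c): not needed.
(d) as written: -824.2 kJ
Summing the manipulated equations, ΔH° = (-1)·(-283.0) + (-2)·(-634.9) + (1)·(-824.2) = 728.6 kJ

ΔH° = 728.6 kJ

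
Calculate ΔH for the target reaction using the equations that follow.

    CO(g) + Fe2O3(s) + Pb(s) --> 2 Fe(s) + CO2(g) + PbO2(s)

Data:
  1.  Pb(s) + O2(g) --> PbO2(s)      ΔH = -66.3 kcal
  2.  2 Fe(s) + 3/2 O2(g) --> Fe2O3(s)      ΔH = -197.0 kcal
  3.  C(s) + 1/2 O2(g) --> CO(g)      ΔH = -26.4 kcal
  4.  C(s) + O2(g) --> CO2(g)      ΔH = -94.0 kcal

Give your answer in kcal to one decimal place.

eq. 1 as written: -66.3 kcal
eq. 2 reversed: +197.0 kcal
eq. 3 reversed: +26.4 kcal
eq. 4 as written: -94.0 kcal
By Hess's law, ΔH = (-66.3) + (+197.0) + (+26.4) + (-94.0) = 63.1 kcal

ΔH = 63.1 kcal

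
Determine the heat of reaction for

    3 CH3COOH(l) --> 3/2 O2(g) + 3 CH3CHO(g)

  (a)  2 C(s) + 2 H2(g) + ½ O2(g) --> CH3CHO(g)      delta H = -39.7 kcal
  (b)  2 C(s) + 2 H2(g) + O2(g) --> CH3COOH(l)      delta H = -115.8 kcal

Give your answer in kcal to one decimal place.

delta H = 228.3 kcal

(a) × 3 (scale by 3 for the 3 CH3CHO(g)): (3)·(-39.7) = -119.1 kcal
(b) reversed and × 3 (CH3COOH(l) must end up as a reactant; scale by 3 for the 3 CH3COOH(l)): (-3)·(-115.8) = +347.4 kcal
By Hess's law, delta H = (3)·(-39.7) + (-3)·(-115.8) = 228.3 kcal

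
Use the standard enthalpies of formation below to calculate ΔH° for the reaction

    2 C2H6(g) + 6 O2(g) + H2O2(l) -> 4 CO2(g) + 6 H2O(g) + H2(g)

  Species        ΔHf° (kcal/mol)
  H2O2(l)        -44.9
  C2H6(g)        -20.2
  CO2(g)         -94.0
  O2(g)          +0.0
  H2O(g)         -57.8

ΔH° = -637.5 kcal/mol

Products: 4·(-94.0) + 6·(-57.8) + 1·(+0.0) = -722.8
Reactants: 2·(-20.2) + 6·(+0.0) + 1·(-44.9) = -85.3
ΔH° = (-722.8) − (-85.3) = -637.5 kcal/mol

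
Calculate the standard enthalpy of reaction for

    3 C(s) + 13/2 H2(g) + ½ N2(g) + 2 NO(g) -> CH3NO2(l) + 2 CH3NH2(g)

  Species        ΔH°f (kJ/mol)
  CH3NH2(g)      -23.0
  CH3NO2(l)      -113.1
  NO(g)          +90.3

ΔH° = -339.7 kJ/mol

Products: 1·(-113.1) + 2·(-23.0) = -159.1
Reactants: 3·(+0.0) + 13/2·(+0.0) + 1/2·(+0.0) + 2·(+90.3) = +180.6
ΔH° = (-159.1) − (+180.6) = -339.7 kJ/mol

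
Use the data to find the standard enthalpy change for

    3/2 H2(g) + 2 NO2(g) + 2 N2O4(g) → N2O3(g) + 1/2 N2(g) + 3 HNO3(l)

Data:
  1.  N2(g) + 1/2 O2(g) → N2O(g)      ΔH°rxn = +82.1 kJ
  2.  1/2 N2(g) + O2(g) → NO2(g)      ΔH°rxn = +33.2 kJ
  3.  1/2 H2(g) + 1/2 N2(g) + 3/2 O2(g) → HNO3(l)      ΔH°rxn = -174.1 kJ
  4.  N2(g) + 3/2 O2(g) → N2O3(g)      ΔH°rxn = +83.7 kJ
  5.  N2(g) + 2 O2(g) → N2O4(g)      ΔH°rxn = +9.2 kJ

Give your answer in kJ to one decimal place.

ΔH°rxn = -523.4 kJ

eq. 1: not needed (N2O(g) appears nowhere else).
eq. 2 reversed and × 2 (reverse to put NO2(g) on the reactant side; scale by 2 for the 2 NO2(g)): (-2)·(+33.2) = -66.4 kJ
eq. 3 × 3 (×3 to match 3 HNO3(l) in the target): (3)·(-174.1) = -522.3 kJ
eq. 4 as written (N2O3(g) already on the product side): +83.7 kJ
eq. 5 reversed and × 2 (N2O4(g) must end up as a reactant; ×2 to match 2 N2O4(g) in the target): (-2)·(+9.2) = -18.4 kJ
ΔH°rxn = (-2)·(+33.2) + (3)·(-174.1) + (1)·(+83.7) + (-2)·(+9.2) = -523.4 kJ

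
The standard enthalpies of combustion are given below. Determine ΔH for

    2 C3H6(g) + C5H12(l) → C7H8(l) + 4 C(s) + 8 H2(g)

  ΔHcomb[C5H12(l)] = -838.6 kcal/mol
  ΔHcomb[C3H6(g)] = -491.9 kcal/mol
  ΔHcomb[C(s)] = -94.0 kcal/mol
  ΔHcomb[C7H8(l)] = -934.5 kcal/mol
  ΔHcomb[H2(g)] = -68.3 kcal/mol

Using ΔH = Σ nΔHc°(reactants) − Σ nΔHc°(products):
= [2·(-491.9) + 1·(-838.6)] − [1·(-934.5) + 4·(-94.0) + 8·(-68.3)]
= 34.5 kcal/mol

ΔH = 34.5 kcal/mol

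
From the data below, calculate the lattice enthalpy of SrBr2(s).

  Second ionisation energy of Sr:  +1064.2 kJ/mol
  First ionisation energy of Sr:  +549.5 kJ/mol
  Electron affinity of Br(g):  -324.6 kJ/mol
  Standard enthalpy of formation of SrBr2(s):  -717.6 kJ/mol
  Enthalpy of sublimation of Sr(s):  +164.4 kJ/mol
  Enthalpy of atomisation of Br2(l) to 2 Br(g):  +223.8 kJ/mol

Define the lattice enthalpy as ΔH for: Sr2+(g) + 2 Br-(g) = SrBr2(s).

U = -2070.3 kJ/mol

ΔHf° = 1·ΔHsub + 1·(ΣIE) + 1·D(Br2) + 2·EA + U
-717.6 = 1·(+164.4) + 1·(+1613.7) + 1·(+223.8) + 2·(-324.6) + U
U = -717.6 − (+1352.7) = -2070.3 kJ/mol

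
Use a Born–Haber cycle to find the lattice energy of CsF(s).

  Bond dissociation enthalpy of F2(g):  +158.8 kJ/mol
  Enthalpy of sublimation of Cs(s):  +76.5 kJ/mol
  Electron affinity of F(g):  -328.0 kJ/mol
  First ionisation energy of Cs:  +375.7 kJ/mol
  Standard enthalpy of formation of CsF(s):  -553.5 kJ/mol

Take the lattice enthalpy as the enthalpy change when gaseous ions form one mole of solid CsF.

ΔHf° = 1·ΔHsub + 1·(ΣIE) + 1/2·D(F2) + 1·EA + U
-553.5 = 1·(+76.5) + 1·(+375.7) + 1/2·(+158.8) + 1·(-328.0) + U
U = -553.5 − (+203.6) = -757.1 kJ/mol

U = -757.1 kJ/mol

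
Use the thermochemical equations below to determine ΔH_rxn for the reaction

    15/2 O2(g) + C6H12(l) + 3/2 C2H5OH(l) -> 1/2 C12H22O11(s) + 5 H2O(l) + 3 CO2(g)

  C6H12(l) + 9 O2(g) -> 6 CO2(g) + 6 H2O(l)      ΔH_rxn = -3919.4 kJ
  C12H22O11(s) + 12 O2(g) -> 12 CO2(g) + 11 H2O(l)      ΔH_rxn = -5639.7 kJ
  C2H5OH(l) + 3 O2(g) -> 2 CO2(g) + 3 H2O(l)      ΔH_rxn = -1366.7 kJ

ΔH_rxn = -3149.6 kJ

equation 1 as written (C6H12(l) already on the reactant side): -3919.4 kJ
equation 2 reversed and × 1/2 (reverse to put C12H22O11(s) on the product side; scale by 1/2 for the 1/2 C12H22O11(s)): (-1/2)·(-5639.7) = +2819.85 kJ
equation 3 × 3/2 (×3/2 to match 3/2 C2H5OH(l) in the target): (3/2)·(-1366.7) = -2050.05 kJ
Summing the manipulated equations, ΔH_rxn = (-3919.4) + (+2819.85) + (-2050.05) = -3149.6 kJ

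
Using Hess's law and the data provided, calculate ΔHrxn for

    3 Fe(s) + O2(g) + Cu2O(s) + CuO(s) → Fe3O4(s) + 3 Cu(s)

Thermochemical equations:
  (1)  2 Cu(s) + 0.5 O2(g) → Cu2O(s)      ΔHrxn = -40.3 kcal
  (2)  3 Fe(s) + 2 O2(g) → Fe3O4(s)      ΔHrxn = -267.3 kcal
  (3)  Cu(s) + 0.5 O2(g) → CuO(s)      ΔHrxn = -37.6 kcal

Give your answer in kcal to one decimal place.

ΔHrxn = -189.4 kcal

(1) reversed: +40.3 kcal
(2) as written: -267.3 kcal
(3) reversed: +37.6 kcal
ΔHrxn = (+40.3) + (-267.3) + (+37.6) = -189.4 kcal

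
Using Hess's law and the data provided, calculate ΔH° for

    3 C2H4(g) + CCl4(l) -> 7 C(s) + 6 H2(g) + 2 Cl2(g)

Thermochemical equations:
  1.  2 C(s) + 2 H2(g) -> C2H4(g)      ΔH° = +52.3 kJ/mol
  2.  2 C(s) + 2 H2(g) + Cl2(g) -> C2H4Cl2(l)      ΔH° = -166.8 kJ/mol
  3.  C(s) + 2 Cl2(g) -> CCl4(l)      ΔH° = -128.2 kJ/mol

ΔH° = -28.7 kJ/mol

eq. 1 reversed and × 3 (reverse to put C2H4(g) on the reactant side; ×3 to match 3 C2H4(g) in the target): (-3)·(+52.3) = -156.9 kJ/mol
eq. 2: not needed (C2H4Cl2(l) appears nowhere else).
eq. 3 reversed (reverse to put CCl4(l) on the reactant side): +128.2 kJ/mol
ΔH° = (-156.9) + (+128.2) = -28.7 kJ/mol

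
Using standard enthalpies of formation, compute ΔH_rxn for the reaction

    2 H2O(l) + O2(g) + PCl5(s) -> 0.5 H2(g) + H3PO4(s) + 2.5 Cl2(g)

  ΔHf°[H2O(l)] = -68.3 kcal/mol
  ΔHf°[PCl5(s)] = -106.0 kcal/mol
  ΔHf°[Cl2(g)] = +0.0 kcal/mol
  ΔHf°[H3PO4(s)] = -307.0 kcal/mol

ΔH_rxn = -64.4 kcal/mol

Products: 1/2·(+0.0) + 1·(-307.0) + 5/2·(+0.0) = -307.0
Reactants: 2·(-68.3) + 1·(+0.0) + 1·(-106.0) = -242.6
ΔH_rxn = (-307.0) − (-242.6) = -64.4 kcal/mol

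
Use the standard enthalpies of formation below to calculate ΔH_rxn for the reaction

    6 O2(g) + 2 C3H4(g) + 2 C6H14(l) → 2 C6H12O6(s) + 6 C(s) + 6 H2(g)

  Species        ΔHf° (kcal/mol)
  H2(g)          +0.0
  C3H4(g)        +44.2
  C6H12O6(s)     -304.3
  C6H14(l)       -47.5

ΔH_rxn = -602.0 kcal/mol

ΔH°rxn = Σ nΔHf°(products) − Σ nΔHf°(reactants).
Products: 2·(-304.3) + 6·(+0.0) + 6·(+0.0) = -608.6
Reactants: 6·(+0.0) + 2·(+44.2) + 2·(-47.5) = -6.6
ΔH_rxn = (-608.6) − (-6.6) = -602.0 kcal/mol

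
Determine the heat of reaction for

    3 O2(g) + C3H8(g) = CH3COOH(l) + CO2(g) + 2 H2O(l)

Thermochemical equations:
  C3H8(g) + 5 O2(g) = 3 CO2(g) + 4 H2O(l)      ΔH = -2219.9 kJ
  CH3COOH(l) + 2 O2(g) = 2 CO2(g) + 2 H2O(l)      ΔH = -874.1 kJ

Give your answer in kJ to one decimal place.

ΔH = -1345.8 kJ

equation 1 as written: -2219.9 kJ
equation 2 reversed: +874.1 kJ
ΔH = (-2219.9) + (+874.1) = -1345.8 kJ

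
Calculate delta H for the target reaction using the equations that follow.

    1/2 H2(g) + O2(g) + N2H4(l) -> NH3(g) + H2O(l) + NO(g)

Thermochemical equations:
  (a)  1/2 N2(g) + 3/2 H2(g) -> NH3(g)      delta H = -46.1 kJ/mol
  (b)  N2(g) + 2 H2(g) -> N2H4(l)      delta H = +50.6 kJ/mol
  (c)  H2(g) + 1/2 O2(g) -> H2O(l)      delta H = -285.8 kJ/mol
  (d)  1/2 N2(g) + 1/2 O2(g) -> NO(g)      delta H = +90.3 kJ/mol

delta H = -292.2 kJ/mol

(a) as written (NH3(g) already on the product side): -46.1 kJ/mol
(b) reversed (reverse to put N2H4(l) on the reactant side): -50.6 kJ/mol
(c) as written (H2O(l) already on the product side): -285.8 kJ/mol
(d) as written (NO(g) already on the product side): +90.3 kJ/mol
Summing the manipulated equations, delta H = (1)·(-46.1) + (-1)·(+50.6) + (1)·(-285.8) + (1)·(+90.3) = -292.2 kJ/mol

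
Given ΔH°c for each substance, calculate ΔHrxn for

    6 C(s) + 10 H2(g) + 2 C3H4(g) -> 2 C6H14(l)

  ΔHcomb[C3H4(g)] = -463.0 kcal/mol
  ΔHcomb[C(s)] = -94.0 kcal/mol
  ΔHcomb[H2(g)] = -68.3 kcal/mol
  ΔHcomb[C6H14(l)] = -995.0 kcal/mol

ΔHrxn = -183.0 kcal/mol

Using ΔH = Σ nΔHc°(reactants) − Σ nΔHc°(products):
= [6·(-94.0) + 10·(-68.3) + 2·(-463.0)] − [2·(-995.0)]
= -183.0 kcal/mol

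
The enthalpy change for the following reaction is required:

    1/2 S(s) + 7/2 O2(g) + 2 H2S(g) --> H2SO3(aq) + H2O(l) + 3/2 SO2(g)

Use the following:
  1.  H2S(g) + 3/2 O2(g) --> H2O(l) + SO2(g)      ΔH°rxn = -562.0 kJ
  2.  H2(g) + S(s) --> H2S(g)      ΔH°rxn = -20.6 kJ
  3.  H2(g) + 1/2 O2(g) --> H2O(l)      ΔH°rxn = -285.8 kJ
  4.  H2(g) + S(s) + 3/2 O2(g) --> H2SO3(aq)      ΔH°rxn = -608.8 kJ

ΔH°rxn = -1298.6 kJ

eq. 1 × 3/2 (scale by 3/2 for the 3/2 SO2(g)): (3/2)·(-562.0) = -843.0 kJ
eq. 2 reversed and × 1/2: (-1/2)·(-20.6) = +10.3 kJ
eq. 3 reversed and × 1/2: (-1/2)·(-285.8) = +142.9 kJ
eq. 4 as written (H2SO3(aq) already on the product side): -608.8 kJ
Combining the equations, ΔH°rxn = (3/2)·(-562.0) + (-1/2)·(-20.6) + (-1/2)·(-285.8) + (1)·(-608.8) = -1298.6 kJ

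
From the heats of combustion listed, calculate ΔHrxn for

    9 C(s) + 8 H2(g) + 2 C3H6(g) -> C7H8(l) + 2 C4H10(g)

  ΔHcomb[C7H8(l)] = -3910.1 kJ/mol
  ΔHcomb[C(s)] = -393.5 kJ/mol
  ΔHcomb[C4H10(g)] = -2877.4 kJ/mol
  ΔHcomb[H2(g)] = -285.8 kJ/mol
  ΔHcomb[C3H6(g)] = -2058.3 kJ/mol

With combustion enthalpies, reactants minus products:
= [9·(-393.5) + 8·(-285.8) + 2·(-2058.3)] − [1·(-3910.1) + 2·(-2877.4)]
= -279.6 kJ/mol

ΔHrxn = -279.6 kJ/mol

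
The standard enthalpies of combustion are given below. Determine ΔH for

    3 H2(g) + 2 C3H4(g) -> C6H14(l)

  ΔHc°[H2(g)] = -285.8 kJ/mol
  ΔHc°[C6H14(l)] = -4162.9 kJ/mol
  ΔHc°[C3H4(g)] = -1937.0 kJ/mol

With combustion enthalpies, reactants minus products:
= [3·(-285.8) + 2·(-1937.0)] − [1·(-4162.9)]
= -568.5 kJ/mol

ΔH = -568.5 kJ/mol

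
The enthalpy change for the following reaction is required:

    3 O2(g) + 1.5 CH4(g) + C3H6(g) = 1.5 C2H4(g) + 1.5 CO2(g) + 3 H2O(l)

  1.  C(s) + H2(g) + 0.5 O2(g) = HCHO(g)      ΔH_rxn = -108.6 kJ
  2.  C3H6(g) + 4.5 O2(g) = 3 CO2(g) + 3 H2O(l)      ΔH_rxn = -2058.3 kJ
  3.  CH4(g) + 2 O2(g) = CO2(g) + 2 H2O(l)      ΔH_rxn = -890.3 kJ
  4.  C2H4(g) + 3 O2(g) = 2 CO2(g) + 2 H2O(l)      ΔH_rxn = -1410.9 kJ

ΔH_rxn = -1277.4 kJ

eq. 1: not needed.
eq. 2 as written: -2058.3 kJ
eq. 3 × 3/2: (3/2)·(-890.3) = -1335.45 kJ
eq. 4 reversed and × 3/2: (-3/2)·(-1410.9) = +2116.35 kJ
ΔH_rxn = (-2058.3) + (-1335.45) + (+2116.35) = -1277.4 kJ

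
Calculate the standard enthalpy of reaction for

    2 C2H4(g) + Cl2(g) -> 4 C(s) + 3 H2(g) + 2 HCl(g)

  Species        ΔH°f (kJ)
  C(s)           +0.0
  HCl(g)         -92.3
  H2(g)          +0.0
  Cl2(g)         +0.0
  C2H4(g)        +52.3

ΔH_rxn = -289.2 kJ

Products: 4·(+0.0) + 3·(+0.0) + 2·(-92.3) = -184.6
Reactants: 2·(+52.3) + 1·(+0.0) = +104.6
ΔH_rxn = (-184.6) − (+104.6) = -289.2 kJ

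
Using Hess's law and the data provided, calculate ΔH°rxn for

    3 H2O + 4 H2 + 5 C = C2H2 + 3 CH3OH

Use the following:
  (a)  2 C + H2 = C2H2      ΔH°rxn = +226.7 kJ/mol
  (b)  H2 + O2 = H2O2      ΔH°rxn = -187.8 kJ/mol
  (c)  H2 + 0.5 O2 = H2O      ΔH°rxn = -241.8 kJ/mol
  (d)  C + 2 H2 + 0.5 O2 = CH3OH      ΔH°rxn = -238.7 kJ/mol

(a) as written: +226.7 kJ/mol
(b): not needed.
(c) reversed and × 3: (-3)·(-241.8) = +725.4 kJ/mol
(d) × 3: (3)·(-238.7) = -716.1 kJ/mol
Summing the manipulated equations, ΔH°rxn = (+226.7) + (+725.4) + (-716.1) = 236.0 kJ/mol

ΔH°rxn = 236.0 kJ/mol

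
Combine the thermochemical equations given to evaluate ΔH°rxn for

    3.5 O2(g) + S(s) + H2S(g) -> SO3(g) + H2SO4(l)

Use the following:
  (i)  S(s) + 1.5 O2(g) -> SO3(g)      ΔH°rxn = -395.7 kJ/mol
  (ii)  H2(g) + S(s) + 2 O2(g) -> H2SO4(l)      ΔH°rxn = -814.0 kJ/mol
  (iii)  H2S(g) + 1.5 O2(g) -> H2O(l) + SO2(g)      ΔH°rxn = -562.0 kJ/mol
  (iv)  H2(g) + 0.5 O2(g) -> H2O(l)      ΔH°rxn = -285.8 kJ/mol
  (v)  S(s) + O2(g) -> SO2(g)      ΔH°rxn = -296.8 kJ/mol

ΔH°rxn = -1189.1 kJ/mol

(i) as written (SO3(g) already on the product side): -395.7 kJ/mol
(ii) as written (H2SO4(l) already on the product side): -814.0 kJ/mol
(iii) as written (H2S(g) already on the reactant side): -562.0 kJ/mol
(iv) reversed: +285.8 kJ/mol
(v) reversed: +296.8 kJ/mol
Since enthalpy is a state function, ΔH°rxn = (1)·(-395.7) + (1)·(-814.0) + (1)·(-562.0) + (-1)·(-285.8) + (-1)·(-296.8) = -1189.1 kJ/mol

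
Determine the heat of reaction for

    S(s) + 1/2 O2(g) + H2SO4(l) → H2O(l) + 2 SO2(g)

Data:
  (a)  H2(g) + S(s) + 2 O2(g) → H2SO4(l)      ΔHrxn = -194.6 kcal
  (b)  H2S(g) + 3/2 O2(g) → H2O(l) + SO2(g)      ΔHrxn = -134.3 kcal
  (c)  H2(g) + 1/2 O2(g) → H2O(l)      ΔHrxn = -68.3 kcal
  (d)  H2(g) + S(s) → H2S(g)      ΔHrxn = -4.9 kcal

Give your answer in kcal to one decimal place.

ΔHrxn = -15.5 kcal

(a) reversed: +194.6 kcal
(b) × 2: (2)·(-134.3) = -268.6 kcal
(c) reversed: +68.3 kcal
(d) × 2: (2)·(-4.9) = -9.8 kcal
ΔHrxn = (+194.6) + (-268.6) + (+68.3) + (-9.8) = -15.5 kcal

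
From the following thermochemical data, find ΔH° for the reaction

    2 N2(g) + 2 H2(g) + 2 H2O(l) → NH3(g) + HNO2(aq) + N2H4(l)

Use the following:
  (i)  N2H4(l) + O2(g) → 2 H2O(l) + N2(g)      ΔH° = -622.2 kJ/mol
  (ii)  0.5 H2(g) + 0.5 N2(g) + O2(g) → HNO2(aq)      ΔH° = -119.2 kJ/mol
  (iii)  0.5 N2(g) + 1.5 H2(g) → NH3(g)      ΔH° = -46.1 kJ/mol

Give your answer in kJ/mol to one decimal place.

(i) reversed: +622.2 kJ/mol
(ii) as written: -119.2 kJ/mol
(iii) as written: -46.1 kJ/mol
By Hess's law, ΔH° = (-1)·(-622.2) + (1)·(-119.2) + (1)·(-46.1) = 456.9 kJ/mol

ΔH° = 456.9 kJ/mol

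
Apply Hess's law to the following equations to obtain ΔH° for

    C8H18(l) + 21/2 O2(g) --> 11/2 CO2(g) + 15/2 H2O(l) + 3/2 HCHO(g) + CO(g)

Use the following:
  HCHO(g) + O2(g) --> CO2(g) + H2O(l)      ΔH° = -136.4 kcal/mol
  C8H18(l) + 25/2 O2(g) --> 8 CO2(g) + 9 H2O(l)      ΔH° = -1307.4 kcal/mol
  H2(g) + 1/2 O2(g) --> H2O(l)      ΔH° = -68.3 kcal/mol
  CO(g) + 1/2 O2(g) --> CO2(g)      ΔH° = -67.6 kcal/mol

ΔH° = -1035.2 kcal/mol

equation 1 reversed and × 3/2 (reverse to put HCHO(g) on the product side; scale by 3/2 for the 3/2 HCHO(g)): (-3/2)·(-136.4) = +204.6 kcal/mol
equation 2 as written (C8H18(l) already on the reactant side): -1307.4 kcal/mol
equation 3: not needed (H2(g) appears nowhere else).
equation 4 reversed (CO(g) must end up as a product): +67.6 kcal/mol
Since enthalpy is a state function, ΔH° = (-3/2)·(-136.4) + (1)·(-1307.4) + (-1)·(-67.6) = -1035.2 kcal/mol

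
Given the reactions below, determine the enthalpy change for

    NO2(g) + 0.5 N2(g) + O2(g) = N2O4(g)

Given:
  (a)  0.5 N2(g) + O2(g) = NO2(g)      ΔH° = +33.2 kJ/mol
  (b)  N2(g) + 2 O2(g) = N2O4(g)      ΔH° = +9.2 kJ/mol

ΔH° = -24.0 kJ/mol

(a) reversed: -33.2 kJ/mol
(b) as written: +9.2 kJ/mol
Summing the manipulated equations, ΔH° = (-1)·(+33.2) + (1)·(+9.2) = -24.0 kJ/mol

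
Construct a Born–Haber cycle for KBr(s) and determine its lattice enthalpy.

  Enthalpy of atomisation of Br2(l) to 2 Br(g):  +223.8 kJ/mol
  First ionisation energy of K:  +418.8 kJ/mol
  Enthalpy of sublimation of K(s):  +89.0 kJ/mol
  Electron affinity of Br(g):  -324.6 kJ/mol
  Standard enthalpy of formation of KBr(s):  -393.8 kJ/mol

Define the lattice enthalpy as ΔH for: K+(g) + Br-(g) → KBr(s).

ΔHf° = 1·ΔHsub + 1·(ΣIE) + 1/2·D(Br2) + 1·EA + U
-393.8 = 1·(+89.0) + 1·(+418.8) + 1/2·(+223.8) + 1·(-324.6) + U
U = -393.8 − (+295.1) = -688.9 kJ/mol

U = -688.9 kJ/mol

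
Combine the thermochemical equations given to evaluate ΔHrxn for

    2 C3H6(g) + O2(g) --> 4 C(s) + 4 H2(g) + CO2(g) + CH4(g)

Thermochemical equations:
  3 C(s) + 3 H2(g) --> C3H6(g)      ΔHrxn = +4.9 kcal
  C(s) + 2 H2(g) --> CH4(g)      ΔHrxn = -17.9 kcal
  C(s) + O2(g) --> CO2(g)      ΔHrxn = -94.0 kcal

equation 1 reversed and × 2: (-2)·(+4.9) = -9.8 kcal
equation 2 as written: -17.9 kcal
equation 3 as written: -94.0 kcal
By Hess's law, ΔHrxn = (-9.8) + (-17.9) + (-94.0) = -121.7 kcal

ΔHrxn = -121.7 kcal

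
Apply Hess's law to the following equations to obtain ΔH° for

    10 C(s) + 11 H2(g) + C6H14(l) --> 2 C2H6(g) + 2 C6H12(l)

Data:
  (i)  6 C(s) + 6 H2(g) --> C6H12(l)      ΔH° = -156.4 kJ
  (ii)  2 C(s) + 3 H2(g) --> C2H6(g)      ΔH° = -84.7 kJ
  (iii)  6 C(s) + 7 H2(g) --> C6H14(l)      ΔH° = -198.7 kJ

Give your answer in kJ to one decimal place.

ΔH° = -283.5 kJ

(i) × 2 (×2 to match 2 C6H12(l) in the target): (2)·(-156.4) = -312.8 kJ
(ii) × 2 (scale by 2 for the 2 C2H6(g)): (2)·(-84.7) = -169.4 kJ
(iii) reversed (C6H14(l) must end up as a reactant): +198.7 kJ
ΔH° = (2)·(-156.4) + (2)·(-84.7) + (-1)·(-198.7) = -283.5 kJ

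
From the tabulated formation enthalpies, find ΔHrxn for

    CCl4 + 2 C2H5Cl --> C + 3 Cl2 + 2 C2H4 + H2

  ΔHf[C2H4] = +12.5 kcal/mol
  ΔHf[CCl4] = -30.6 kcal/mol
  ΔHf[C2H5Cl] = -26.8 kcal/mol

ΔHrxn = 109.2 kcal/mol

Products: 1·(+0.0) + 3·(+0.0) + 2·(+12.5) + 1·(+0.0) = +25.0
Reactants: 1·(-30.6) + 2·(-26.8) = -84.2
ΔHrxn = (+25.0) − (-84.2) = 109.2 kcal/mol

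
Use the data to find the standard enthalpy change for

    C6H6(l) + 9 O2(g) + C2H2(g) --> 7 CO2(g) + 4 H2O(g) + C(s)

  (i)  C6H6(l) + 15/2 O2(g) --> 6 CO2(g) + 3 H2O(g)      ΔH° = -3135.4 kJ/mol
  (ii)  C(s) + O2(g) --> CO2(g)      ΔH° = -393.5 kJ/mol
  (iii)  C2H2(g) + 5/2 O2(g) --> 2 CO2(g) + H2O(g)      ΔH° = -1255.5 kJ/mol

ΔH° = -3997.4 kJ/mol

(i) as written (C6H6(l) already on the reactant side): -3135.4 kJ/mol
(ii) reversed (reverse to put C(s) on the product side): +393.5 kJ/mol
(iii) as written (C2H2(g) already on the reactant side): -1255.5 kJ/mol
ΔH° = (1)·(-3135.4) + (-1)·(-393.5) + (1)·(-1255.5) = -3997.4 kJ/mol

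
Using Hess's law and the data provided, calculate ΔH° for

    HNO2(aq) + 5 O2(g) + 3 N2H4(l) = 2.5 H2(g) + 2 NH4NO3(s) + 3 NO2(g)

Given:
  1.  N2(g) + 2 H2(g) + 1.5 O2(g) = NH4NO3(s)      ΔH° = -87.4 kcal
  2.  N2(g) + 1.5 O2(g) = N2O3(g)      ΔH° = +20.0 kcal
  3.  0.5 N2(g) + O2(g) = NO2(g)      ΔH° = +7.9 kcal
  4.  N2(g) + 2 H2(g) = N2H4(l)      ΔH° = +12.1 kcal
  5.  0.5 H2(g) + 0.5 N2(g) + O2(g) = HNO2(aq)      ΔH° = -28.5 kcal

ΔH° = -158.9 kcal

eq. 1 × 2: (2)·(-87.4) = -174.8 kcal
eq. 2: not needed.
eq. 3 × 3: (3)·(+7.9) = +23.7 kcal
eq. 4 reversed and × 3: (-3)·(+12.1) = -36.3 kcal
eq. 5 reversed: +28.5 kcal
Since enthalpy is a state function, ΔH° = (2)·(-87.4) + (3)·(+7.9) + (-3)·(+12.1) + (-1)·(-28.5) = -158.9 kcal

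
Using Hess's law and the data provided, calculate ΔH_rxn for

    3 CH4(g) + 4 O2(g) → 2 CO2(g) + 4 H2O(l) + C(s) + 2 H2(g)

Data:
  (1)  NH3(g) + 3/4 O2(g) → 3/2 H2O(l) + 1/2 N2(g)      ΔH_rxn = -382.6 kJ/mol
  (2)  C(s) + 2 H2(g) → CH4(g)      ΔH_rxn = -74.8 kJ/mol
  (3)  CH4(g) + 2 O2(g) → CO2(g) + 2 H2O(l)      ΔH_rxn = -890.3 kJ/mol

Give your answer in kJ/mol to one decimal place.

(1): not needed.
(2) reversed: +74.8 kJ/mol
(3) × 2: (2)·(-890.3) = -1780.6 kJ/mol
ΔH_rxn = (+74.8) + (-1780.6) = -1705.8 kJ/mol

ΔH_rxn = -1705.8 kJ/mol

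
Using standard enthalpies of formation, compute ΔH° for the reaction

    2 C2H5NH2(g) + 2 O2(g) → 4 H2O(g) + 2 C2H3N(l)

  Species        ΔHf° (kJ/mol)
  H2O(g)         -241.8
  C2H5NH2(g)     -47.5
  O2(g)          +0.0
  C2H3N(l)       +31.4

ΔH°rxn = Σ nΔHf°(products) − Σ nΔHf°(reactants).
Products: 4·(-241.8) + 2·(+31.4) = -904.4
Reactants: 2·(-47.5) + 2·(+0.0) = -95.0
ΔH° = (-904.4) − (-95.0) = -809.4 kJ/mol

ΔH° = -809.4 kJ/mol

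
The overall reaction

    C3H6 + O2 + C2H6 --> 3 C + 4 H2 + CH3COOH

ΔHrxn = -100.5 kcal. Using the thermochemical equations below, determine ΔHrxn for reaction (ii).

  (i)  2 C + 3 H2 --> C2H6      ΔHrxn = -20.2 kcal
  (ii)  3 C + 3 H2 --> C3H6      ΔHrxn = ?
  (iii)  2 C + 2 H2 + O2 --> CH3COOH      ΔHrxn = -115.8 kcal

(i) reversed (reverse to put C2H6 on the reactant side): +20.2 kcal
(ii) reversed (reverse to put C3H6 on the reactant side): contributes −x
(iii) as written (CH3COOH already on the product side): -115.8 kcal
-100.5 = (+20.2) + (-115.8) − x
x = (-100.5 − (-95.6)) / (-1) = 4.9 kcal

ΔHrxn = 4.9 kcal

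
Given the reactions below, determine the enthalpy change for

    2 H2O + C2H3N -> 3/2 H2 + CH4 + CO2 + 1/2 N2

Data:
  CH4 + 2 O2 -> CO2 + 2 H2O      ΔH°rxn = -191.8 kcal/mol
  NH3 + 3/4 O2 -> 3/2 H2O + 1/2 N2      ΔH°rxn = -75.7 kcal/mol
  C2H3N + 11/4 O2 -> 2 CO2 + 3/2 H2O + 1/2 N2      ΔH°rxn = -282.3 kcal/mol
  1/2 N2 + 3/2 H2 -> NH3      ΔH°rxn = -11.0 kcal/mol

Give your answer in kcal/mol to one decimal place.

ΔH°rxn = -3.8 kcal/mol

equation 1 reversed (reverse to put CH4 on the product side): +191.8 kcal/mol
equation 2 reversed: +75.7 kcal/mol
equation 3 as written (C2H3N already on the reactant side): -282.3 kcal/mol
equation 4 reversed (H2 must end up as a product): +11.0 kcal/mol
Since enthalpy is a state function, ΔH°rxn = (-1)·(-191.8) + (-1)·(-75.7) + (1)·(-282.3) + (-1)·(-11.0) = -3.8 kcal/mol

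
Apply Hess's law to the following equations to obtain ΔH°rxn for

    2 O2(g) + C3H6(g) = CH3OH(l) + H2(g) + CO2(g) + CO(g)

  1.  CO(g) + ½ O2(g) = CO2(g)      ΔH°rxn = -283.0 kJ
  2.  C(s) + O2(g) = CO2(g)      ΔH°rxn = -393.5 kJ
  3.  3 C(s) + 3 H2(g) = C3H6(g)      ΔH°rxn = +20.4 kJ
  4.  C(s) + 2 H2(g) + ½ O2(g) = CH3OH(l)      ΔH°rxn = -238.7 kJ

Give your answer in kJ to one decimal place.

eq. 1 reversed: +283.0 kJ
eq. 2 × 2: (2)·(-393.5) = -787.0 kJ
eq. 3 reversed: -20.4 kJ
eq. 4 as written: -238.7 kJ
ΔH°rxn = (+283.0) + (-787.0) + (-20.4) + (-238.7) = -763.1 kJ

ΔH°rxn = -763.1 kJ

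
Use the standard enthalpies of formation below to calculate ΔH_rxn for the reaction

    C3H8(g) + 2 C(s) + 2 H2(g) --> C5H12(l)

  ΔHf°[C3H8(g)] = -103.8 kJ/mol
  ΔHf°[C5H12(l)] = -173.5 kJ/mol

Products: 1·(-173.5) = -173.5
Reactants: 1·(-103.8) + 2·(+0.0) + 2·(+0.0) = -103.8
ΔH_rxn = (-173.5) − (-103.8) = -69.7 kJ/mol

ΔH_rxn = -69.7 kJ/mol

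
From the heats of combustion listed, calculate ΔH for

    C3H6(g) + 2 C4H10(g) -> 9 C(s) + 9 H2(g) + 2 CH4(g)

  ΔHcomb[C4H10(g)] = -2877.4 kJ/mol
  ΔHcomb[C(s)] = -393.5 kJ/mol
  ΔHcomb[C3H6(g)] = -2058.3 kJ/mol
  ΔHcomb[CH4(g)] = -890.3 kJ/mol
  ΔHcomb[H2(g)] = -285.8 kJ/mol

With combustion enthalpies, reactants minus products:
= [1·(-2058.3) + 2·(-2877.4)] − [9·(-393.5) + 9·(-285.8) + 2·(-890.3)]
= 81.2 kJ/mol

ΔH = 81.2 kJ/mol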